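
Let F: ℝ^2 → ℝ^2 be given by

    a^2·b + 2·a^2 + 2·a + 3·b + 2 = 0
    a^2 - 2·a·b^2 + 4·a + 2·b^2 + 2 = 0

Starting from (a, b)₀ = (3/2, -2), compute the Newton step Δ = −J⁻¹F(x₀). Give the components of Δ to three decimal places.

At (3/2, -2): F = (-1.000, 6.250).
Jacobian J = [[2·a·b + 4·a + 2, a^2 + 3], [2·a - 2·b^2 + 4, -4·a·b + 4·b]].
At the point, J = [[2.000, 5.250], [-1.000, 4.000]] (det J = 13.250).
Solving J·Δ = −F gives Δ = (2.778, -0.868).

(2.778, -0.868)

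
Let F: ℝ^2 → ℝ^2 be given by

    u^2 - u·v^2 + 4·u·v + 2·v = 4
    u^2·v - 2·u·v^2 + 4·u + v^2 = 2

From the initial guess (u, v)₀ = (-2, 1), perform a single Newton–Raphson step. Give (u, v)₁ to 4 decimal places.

(-5.2222, 0.6111)

At (-2, 1): F = (-4.0000, -1.0000).
Jacobian J = [[2·u - v^2 + 4·v, -2·u·v + 4·u + 2], [2·u·v - 2·v^2 + 4, u^2 - 4·u·v + 2·v]].
At the point, J = [[-1.0000, -2.0000], [-2.0000, 14.0000]] (det J = -18.0000).
Solving J·Δ = −F gives Δ = (-3.2222, -0.3889).
Then the next iterate is (u, v)₁ = (-5.2222, 0.6111).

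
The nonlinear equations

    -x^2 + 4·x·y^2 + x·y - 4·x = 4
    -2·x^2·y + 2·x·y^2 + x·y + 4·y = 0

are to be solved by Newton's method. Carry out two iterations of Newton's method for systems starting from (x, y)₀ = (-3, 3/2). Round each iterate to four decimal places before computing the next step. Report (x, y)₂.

(-1.8063, 0.5067)

At (-3, 3/2): F = (-32.5000, -39.0000).
Jacobian J = [[-2·x + 4·y^2 + y - 4, 8·x·y + x], [-4·x·y + 2·y^2 + y, -2·x^2 + 4·x·y + x + 4]].
At the point, J = [[12.5000, -39.0000], [24.0000, -35.0000]] (det J = 498.5000).
Solving J·Δ = −F gives Δ = (0.7693, -0.5868).
Then the next iterate is (x, y)₁ = (-2.2307, 0.9132).
Round to (-2.2307, 0.9132) and repeat: F = (-9.531326, -11.192997), J = [[4.710337, -18.527302], [10.729369, -16.331046]].
Δ = (0.4244, -0.4065), so (x, y)₂ = (-1.8063, 0.5067).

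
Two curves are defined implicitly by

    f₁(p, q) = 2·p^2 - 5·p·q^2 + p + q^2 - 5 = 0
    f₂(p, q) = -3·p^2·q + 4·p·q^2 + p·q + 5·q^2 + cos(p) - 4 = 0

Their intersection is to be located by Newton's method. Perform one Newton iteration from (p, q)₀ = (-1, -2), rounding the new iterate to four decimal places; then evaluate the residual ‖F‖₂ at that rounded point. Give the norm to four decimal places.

3.9664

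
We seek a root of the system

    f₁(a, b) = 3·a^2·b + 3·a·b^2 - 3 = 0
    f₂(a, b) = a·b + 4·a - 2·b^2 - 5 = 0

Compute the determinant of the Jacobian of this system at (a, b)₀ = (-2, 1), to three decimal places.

54.000

J = [[6·a·b + 3·b^2, 3·a^2 + 6·a·b], [b + 4, a - 4·b]].
At the point, J = [[-9.000, 0.000], [5.000, -6.000]].
det J = 54.000.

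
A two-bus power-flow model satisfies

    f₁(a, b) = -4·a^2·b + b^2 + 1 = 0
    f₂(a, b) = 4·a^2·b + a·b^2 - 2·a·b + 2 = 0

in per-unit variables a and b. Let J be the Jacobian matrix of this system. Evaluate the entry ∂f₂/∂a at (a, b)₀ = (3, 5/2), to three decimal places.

61.250

∂f₂/∂a = 8·a·b + b^2 - 2·b.
At (3, 5/2) this is 61.250.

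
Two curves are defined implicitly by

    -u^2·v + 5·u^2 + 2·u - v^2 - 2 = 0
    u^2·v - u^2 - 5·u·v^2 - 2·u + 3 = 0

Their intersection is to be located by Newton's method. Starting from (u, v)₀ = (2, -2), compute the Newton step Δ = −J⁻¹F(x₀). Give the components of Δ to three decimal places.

(-0.867, 0.535)

At (2, -2): F = (26.000, -53.000).
Jacobian J = [[-2·u·v + 10·u + 2, -u^2 - 2·v], [2·u·v - 2·u - 5·v^2 - 2, u^2 - 10·u·v]].
At the point, J = [[30.000, 0.000], [-34.000, 44.000]] (det J = 1320.000).
Solving J·Δ = −F gives Δ = (-0.867, 0.535).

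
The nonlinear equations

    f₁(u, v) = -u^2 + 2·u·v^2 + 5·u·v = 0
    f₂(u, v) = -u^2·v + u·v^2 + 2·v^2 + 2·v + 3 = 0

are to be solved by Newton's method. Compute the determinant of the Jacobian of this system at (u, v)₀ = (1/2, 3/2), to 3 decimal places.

J = [[-2·u + 2·v^2 + 5·v, 4·u·v + 5·u], [-2·u·v + v^2, -u^2 + 2·u·v + 4·v + 2]].
At the point, J = [[11.000, 5.500], [0.750, 9.250]].
det J = 97.625.

97.625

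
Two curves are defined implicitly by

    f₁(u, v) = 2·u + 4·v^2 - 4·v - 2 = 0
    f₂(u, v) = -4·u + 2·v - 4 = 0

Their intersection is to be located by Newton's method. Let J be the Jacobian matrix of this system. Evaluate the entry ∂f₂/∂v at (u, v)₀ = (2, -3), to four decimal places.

∂f₂/∂v = 2.
At (2, -3) this is 2.0000.

2.0000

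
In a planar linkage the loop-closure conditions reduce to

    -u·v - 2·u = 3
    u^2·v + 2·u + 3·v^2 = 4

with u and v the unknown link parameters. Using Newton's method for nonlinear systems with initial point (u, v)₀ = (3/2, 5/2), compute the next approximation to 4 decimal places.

(-0.6006, 2.3018)

At (3/2, 5/2): F = (-9.7500, 23.3750).
Jacobian J = [[-v - 2, -u], [2·u·v + 2, u^2 + 6·v]].
At the point, J = [[-4.5000, -1.5000], [9.5000, 17.2500]] (det J = -63.3750).
Solving J·Δ = −F gives Δ = (-2.1006, -0.1982).
Then the next iterate is (u, v)₁ = (-0.6006, 2.3018).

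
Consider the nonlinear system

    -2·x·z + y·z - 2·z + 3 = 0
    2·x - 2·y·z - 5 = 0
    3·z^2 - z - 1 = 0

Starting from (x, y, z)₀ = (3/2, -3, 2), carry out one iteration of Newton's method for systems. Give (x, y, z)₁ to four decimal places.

At (3/2, -3, 2): F = (-13.0000, 10.0000, 9.0000).
Jacobian J = [[-2·z, z, -2·x + y - 2], [2, -2·z, -2·y], [0, 0, 6·z - 1]].
At the point, J = [[-4.0000, 2.0000, -8.0000], [2.0000, -4.0000, 6.0000], [0.0000, 0.0000, 11.0000]] (det J = 132.0000).
Solving J·Δ = −F gives Δ = (-1.3030, 0.6212, -0.8182).
Then the next iterate is (x, y, z)₁ = (0.1970, -2.3788, 1.1818).

(0.1970, -2.3788, 1.1818)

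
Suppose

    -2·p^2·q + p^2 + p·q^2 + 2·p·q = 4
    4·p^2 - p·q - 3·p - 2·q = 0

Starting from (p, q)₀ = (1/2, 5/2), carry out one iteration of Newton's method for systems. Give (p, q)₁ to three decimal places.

(1.872, -1.023)

At (1/2, 5/2): F = (0.625, -6.750).
Jacobian J = [[-4·p·q + 2·p + q^2 + 2·q, -2·p^2 + 2·p·q + 2·p], [8·p - q - 3, -p - 2]].
At the point, J = [[7.250, 3.000], [-1.500, -2.500]] (det J = -13.625).
Solving J·Δ = −F gives Δ = (1.372, -3.523).
Then the next iterate is (p, q)₁ = (1.872, -1.023).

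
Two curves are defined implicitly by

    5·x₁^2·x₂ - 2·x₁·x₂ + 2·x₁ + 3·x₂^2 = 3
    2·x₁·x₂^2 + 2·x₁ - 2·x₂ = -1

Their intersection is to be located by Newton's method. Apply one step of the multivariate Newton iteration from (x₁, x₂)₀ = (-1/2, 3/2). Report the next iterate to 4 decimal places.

At (-1/2, 3/2): F = (6.1250, -5.2500).
Jacobian J = [[10·x₁·x₂ - 2·x₂ + 2, 5·x₁^2 - 2·x₁ + 6·x₂], [2·x₂^2 + 2, 4·x₁·x₂ - 2]].
At the point, J = [[-8.5000, 11.2500], [6.5000, -5.0000]] (det J = -30.6250).
Solving J·Δ = −F gives Δ = (0.9286, 0.1571).
Then the next iterate is (x₁, x₂)₁ = (0.4286, 1.6571).

(0.4286, 1.6571)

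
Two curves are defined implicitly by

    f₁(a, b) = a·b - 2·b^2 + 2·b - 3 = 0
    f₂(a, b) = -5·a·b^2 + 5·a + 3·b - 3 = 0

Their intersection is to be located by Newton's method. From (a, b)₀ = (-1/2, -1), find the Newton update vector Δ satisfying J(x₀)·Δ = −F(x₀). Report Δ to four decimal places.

(-23.0000, -3.0000)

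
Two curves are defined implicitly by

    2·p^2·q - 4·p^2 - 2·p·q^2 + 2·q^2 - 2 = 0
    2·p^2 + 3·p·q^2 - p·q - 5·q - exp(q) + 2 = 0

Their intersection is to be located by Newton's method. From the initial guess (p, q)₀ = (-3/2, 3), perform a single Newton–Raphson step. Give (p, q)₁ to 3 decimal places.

(-1.206, 1.828)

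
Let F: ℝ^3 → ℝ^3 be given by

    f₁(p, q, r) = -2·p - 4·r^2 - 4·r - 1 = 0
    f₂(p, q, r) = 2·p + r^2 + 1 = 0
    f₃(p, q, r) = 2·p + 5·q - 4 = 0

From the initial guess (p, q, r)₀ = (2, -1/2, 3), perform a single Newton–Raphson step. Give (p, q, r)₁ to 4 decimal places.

(0.3182, 0.6727, 1.2273)

At (2, -1/2, 3): F = (-53.0000, 14.0000, -2.5000).
Jacobian J = [[-2, 0, -8·r - 4], [2, 0, 2·r], [2, 5, 0]].
At the point, J = [[-2.0000, 0.0000, -28.0000], [2.0000, 0.0000, 6.0000], [2.0000, 5.0000, 0.0000]] (det J = -220.0000).
Solving J·Δ = −F gives Δ = (-1.6818, 1.1727, -1.7727).
Then the next iterate is (p, q, r)₁ = (0.3182, 0.6727, 1.2273).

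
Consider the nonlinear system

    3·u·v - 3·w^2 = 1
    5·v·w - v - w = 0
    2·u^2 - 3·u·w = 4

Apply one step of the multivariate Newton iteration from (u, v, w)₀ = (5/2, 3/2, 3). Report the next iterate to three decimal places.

(-5.880, 1.600, 0.016)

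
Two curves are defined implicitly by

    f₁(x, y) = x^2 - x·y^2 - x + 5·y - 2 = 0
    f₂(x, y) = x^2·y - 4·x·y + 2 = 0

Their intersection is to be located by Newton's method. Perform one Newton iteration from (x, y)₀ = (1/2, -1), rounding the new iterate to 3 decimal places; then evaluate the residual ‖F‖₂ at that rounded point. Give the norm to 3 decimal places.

2.249

At (1/2, -1): F = (-7.750, 3.750).
Jacobian J = [[2·x - y^2 - 1, -2·x·y + 5], [2·x·y - 4·y, x^2 - 4·x]].
At the point, J = [[-1.000, 6.000], [3.000, -1.750]] (det J = -16.250).
Solving J·Δ = −F gives Δ = (-0.550, 1.200).
Then the next iterate is (x, y)₁ = (-0.050, 0.200).
Re-evaluating at (-0.050, 0.200): F = (-0.94550, 2.04050), so ‖F‖₂ = 2.249.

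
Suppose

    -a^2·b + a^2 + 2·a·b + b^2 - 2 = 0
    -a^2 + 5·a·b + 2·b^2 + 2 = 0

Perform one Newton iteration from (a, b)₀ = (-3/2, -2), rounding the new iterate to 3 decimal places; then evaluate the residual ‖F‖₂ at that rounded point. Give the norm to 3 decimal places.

5.698

At (-3/2, -2): F = (14.750, 22.750).
Jacobian J = [[-2·a·b + 2·a + 2·b, -a^2 + 2·a + 2·b], [-2·a + 5·b, 5·a + 4·b]].
At the point, J = [[-13.000, -9.250], [-7.000, -15.500]] (det J = 136.750).
Solving J·Δ = −F gives Δ = (0.133, 1.408).
Then the next iterate is (a, b)₁ = (-1.367, -0.592).
Re-evaluating at (-1.367, -0.592): F = (2.94394, 4.87856), so ‖F‖₂ = 5.698.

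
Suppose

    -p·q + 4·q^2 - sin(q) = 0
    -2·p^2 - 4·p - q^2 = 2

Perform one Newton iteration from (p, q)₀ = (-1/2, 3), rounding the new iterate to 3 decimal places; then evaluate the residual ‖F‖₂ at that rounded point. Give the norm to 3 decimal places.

At (-1/2, 3): F = (37.35888, -9.500).
Jacobian J = [[-q, -p + 8·q - cos(q)], [-4·p - 4, -2·q]].
At the point, J = [[-3.000, 25.48999], [-2.000, -6.000]] (det J = 68.97998).
Solving J·Δ = −F gives Δ = (-0.261, -1.496).
Then the next iterate is (p, q)₁ = (-0.761, 1.504).
Re-evaluating at (-0.761, 1.504): F = (9.19484, -2.37626), so ‖F‖₂ = 9.497.

9.497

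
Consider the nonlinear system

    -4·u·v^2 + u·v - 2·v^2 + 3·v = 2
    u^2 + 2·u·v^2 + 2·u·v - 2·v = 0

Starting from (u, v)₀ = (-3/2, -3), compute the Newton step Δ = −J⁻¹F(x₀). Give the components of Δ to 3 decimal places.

(0.539, 0.377)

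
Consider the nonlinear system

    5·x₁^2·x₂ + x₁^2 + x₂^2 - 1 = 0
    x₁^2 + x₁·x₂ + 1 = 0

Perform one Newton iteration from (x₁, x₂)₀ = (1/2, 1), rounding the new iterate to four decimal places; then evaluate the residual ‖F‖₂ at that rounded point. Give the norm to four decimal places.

At (1/2, 1): F = (1.5000, 1.7500).
Jacobian J = [[10·x₁·x₂ + 2·x₁, 5·x₁^2 + 2·x₂], [2·x₁ + x₂, x₁]].
At the point, J = [[6.0000, 3.2500], [2.0000, 0.5000]] (det J = -3.5000).
Solving J·Δ = −F gives Δ = (-1.4107, 2.1429).
Then the next iterate is (x₁, x₂)₁ = (-0.9107, 3.1429).
Re-evaluating at (-0.9107, 3.1429): F = (22.740400, -1.032865), so ‖F‖₂ = 22.7638.

22.7638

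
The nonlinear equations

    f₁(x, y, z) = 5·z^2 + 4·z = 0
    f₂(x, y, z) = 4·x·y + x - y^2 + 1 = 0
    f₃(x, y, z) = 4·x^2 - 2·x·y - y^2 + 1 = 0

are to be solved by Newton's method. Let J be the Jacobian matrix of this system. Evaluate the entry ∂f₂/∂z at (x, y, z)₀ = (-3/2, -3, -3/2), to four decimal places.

0.0000

∂f₂/∂z = 0.
At (-3/2, -3, -3/2) this is 0.0000.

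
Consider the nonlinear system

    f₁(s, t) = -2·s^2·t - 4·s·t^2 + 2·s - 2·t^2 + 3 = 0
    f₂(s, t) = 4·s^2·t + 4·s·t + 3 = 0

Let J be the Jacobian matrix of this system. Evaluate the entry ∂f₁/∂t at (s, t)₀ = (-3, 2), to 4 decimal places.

22.0000

∂f₁/∂t = -2·s^2 - 8·s·t - 4·t.
At (-3, 2) this is 22.0000.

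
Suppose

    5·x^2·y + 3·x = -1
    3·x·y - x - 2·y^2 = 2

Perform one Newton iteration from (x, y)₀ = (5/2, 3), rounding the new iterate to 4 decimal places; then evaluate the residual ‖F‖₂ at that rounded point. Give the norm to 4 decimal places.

30.8589

At (5/2, 3): F = (102.2500, 0.0000).
Jacobian J = [[10·x·y + 3, 5·x^2], [3·y - 1, 3·x - 4·y]].
At the point, J = [[78.0000, 31.2500], [8.0000, -4.5000]] (det J = -601.0000).
Solving J·Δ = −F gives Δ = (-0.7656, -1.3611).
Then the next iterate is (x, y)₁ = (1.7344, 1.6389).
Re-evaluating at (1.7344, 1.6389): F = (30.853431, -0.578862), so ‖F‖₂ = 30.8589.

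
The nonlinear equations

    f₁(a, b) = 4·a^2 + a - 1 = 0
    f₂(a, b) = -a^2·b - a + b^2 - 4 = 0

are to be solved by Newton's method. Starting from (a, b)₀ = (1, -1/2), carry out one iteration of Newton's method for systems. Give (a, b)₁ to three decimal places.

(0.556, -2.625)

At (1, -1/2): F = (4.000, -4.250).
Jacobian J = [[8·a + 1, 0], [-2·a·b - 1, -a^2 + 2·b]].
At the point, J = [[9.000, 0.000], [0.000, -2.000]] (det J = -18.000).
Solving J·Δ = −F gives Δ = (-0.444, -2.125).
Then the next iterate is (a, b)₁ = (0.556, -2.625).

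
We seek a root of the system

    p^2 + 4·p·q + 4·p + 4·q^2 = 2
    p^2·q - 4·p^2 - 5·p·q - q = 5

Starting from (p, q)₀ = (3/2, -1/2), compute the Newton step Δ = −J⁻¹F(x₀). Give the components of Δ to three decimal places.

(-0.520, -0.824)

At (3/2, -1/2): F = (4.250, -10.875).
Jacobian J = [[2·p + 4·q + 4, 4·p + 8·q], [2·p·q - 8·p - 5·q, p^2 - 5·p - 1]].
At the point, J = [[5.000, 2.000], [-11.000, -6.250]] (det J = -9.250).
Solving J·Δ = −F gives Δ = (-0.520, -0.824).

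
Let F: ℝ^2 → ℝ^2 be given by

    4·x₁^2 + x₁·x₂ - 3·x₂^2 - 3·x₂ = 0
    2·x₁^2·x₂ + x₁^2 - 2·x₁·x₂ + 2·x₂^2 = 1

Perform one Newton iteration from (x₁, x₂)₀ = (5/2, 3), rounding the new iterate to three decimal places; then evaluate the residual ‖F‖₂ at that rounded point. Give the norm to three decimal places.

13.074

At (5/2, 3): F = (-3.500, 45.750).
Jacobian J = [[8·x₁ + x₂, x₁ - 6·x₂ - 3], [4·x₁·x₂ + 2·x₁ - 2·x₂, 2·x₁^2 - 2·x₁ + 4·x₂]].
At the point, J = [[23.000, -18.500], [29.000, 19.500]] (det J = 985.000).
Solving J·Δ = −F gives Δ = (-0.790, -1.171).
Then the next iterate is (x₁, x₂)₁ = (1.710, 1.829).
Re-evaluating at (1.710, 1.829): F = (-0.69873, 13.05576), so ‖F‖₂ = 13.074.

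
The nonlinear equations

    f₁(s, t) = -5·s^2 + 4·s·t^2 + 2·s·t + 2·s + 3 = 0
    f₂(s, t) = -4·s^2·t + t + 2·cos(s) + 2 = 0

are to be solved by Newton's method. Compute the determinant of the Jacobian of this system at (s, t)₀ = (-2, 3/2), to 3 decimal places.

J = [[-10·s + 4·t^2 + 2·t + 2, 8·s·t + 2·s], [-8·s·t - 2·sin(s), -4·s^2 + 1]].
At the point, J = [[34.000, -28.000], [25.81859, -15.000]].
det J = 212.921.

212.921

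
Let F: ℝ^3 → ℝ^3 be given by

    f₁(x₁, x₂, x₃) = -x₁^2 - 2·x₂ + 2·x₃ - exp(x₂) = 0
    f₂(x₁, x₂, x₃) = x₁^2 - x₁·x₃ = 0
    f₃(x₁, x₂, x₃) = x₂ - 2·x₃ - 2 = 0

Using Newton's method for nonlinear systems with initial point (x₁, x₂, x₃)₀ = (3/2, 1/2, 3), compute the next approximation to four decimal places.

At (3/2, 1/2, 3): F = (1.101279, -2.2500, -7.5000).
Jacobian J = [[-2·x₁, -exp(x₂) - 2, 2], [2·x₁ - x₃, 0, -x₁], [0, 1, -2]].
At the point, J = [[-3.0000, -3.648721, 2.0000], [0.0000, 0.0000, -1.5000], [0.0000, 1.0000, -2.0000]] (det J = -4.5000).
Solving J·Δ = −F gives Δ = (-6.1060, 4.5000, -1.5000).
Then the next iterate is (x₁, x₂, x₃)₁ = (-4.6060, 5.0000, 1.5000).

(-4.6060, 5.0000, 1.5000)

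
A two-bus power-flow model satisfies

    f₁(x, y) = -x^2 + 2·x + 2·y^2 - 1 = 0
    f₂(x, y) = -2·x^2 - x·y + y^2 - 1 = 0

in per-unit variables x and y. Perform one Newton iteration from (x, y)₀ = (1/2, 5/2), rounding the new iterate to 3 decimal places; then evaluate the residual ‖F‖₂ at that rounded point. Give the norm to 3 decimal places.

At (1/2, 5/2): F = (12.250, 3.500).
Jacobian J = [[-2·x + 2, 4·y], [-4·x - y, -x + 2·y]].
At the point, J = [[1.000, 10.000], [-4.500, 4.500]] (det J = 49.500).
Solving J·Δ = −F gives Δ = (-0.407, -1.184).
Then the next iterate is (x, y)₁ = (0.093, 1.316).
Re-evaluating at (0.093, 1.316): F = (2.64106, 0.59217), so ‖F‖₂ = 2.707.

2.707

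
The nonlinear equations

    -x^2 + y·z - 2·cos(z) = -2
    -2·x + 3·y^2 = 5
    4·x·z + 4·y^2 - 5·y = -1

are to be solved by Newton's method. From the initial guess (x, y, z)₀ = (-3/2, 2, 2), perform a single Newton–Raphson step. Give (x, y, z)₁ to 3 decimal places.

At (-3/2, 2, 2): F = (4.58229, 10.000, -5.000).
Jacobian J = [[-2·x, z, y + 2·sin(z)], [-2, 6·y, 0], [4·z, 8·y - 5, 4·x]].
At the point, J = [[3.000, 2.000, 3.81859], [-2.000, 12.000, 0.000], [8.000, 11.000, -6.000]] (det J = -690.59419).
Solving J·Δ = −F gives Δ = (0.636, -0.727, -1.319).
Then the next iterate is (x, y, z)₁ = (-0.864, 1.273, 0.681).

(-0.864, 1.273, 0.681)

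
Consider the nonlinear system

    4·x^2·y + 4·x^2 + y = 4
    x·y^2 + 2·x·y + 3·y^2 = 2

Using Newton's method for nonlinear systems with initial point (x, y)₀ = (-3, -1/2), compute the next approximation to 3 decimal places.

At (-3, -1/2): F = (13.500, 1.000).
Jacobian J = [[8·x·y + 8·x, 4·x^2 + 1], [y^2 + 2·y, 2·x·y + 2·x + 6·y]].
At the point, J = [[-12.000, 37.000], [-0.750, -6.000]] (det J = 99.750).
Solving J·Δ = −F gives Δ = (1.183, 0.019).
Then the next iterate is (x, y)₁ = (-1.817, -0.481).

(-1.817, -0.481)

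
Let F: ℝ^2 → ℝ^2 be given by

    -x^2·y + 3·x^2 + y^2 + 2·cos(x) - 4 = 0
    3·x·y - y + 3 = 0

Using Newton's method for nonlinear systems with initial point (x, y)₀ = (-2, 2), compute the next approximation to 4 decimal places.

(-0.5479, 1.6733)

At (-2, 2): F = (3.167706, -11.0000).
Jacobian J = [[-2·x·y + 6·x - 2·sin(x), -x^2 + 2·y], [3·y, 3·x - 1]].
At the point, J = [[-2.181405, 0.0000], [6.0000, -7.0000]] (det J = 15.269836).
Solving J·Δ = −F gives Δ = (1.4521, -0.3267).
Then the next iterate is (x, y)₁ = (-0.5479, 1.6733).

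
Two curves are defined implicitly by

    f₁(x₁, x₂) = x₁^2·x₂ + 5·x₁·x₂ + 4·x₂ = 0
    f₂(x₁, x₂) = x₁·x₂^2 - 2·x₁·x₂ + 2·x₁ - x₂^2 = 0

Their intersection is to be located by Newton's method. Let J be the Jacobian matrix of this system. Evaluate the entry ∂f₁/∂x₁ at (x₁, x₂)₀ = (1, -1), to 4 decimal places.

∂f₁/∂x₁ = 2·x₁·x₂ + 5·x₂.
At (1, -1) this is -7.0000.

-7.0000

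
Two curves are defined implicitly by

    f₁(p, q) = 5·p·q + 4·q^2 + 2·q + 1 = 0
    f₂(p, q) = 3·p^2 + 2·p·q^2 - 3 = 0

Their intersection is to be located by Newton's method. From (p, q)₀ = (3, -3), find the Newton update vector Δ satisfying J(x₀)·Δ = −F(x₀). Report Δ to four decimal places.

At (3, -3): F = (-14.0000, 78.0000).
Jacobian J = [[5·q, 5·p + 8·q + 2], [6·p + 2·q^2, 4·p·q]].
At the point, J = [[-15.0000, -7.0000], [36.0000, -36.0000]] (det J = 792.0000).
Solving J·Δ = −F gives Δ = (-1.3258, 0.8409).

(-1.3258, 0.8409)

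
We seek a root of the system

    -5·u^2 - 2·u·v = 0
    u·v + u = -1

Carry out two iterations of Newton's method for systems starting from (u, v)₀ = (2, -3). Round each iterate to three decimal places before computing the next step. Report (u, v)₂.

(0.926, -2.128)

At (2, -3): F = (-8.000, -3.000).
Jacobian J = [[-10·u - 2·v, -2·u], [v + 1, u]].
At the point, J = [[-14.000, -4.000], [-2.000, 2.000]] (det J = -36.000).
Solving J·Δ = −F gives Δ = (-0.778, 0.722).
Then the next iterate is (u, v)₁ = (1.222, -2.278).
Round to (1.222, -2.278) and repeat: F = (-1.89899, -0.56172), J = [[-7.664, -2.444], [-1.278, 1.222]].
Δ = (-0.296, 0.150), so (u, v)₂ = (0.926, -2.128).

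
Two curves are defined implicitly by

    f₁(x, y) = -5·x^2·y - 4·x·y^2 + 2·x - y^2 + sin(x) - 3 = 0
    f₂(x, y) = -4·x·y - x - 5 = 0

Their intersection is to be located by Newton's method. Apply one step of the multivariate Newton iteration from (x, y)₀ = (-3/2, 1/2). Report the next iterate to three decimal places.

(0.684, 1.675)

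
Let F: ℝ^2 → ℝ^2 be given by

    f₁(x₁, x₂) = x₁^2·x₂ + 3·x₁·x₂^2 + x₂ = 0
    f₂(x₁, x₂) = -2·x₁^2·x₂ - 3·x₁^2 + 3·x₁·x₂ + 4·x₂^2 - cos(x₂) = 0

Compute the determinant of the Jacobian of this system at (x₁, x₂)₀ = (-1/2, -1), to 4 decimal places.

-34.8659

J = [[2·x₁·x₂ + 3·x₂^2, x₁^2 + 6·x₁·x₂ + 1], [-4·x₁·x₂ - 6·x₁ + 3·x₂, -2·x₁^2 + 3·x₁ + 8·x₂ + sin(x₂)]].
At the point, J = [[4.0000, 4.2500], [-2.0000, -10.841471]].
det J = -34.8659.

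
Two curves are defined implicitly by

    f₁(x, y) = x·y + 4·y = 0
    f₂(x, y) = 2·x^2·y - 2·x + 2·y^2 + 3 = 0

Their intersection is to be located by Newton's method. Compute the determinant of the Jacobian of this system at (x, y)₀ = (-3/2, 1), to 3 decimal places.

J = [[y, x + 4], [4·x·y - 2, 2·x^2 + 4·y]].
At the point, J = [[1.000, 2.500], [-8.000, 8.500]].
det J = 28.500.

28.500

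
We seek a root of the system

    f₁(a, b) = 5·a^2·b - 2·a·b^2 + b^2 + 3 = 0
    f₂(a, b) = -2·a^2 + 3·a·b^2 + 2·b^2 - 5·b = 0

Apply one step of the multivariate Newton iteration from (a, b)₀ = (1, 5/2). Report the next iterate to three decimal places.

(0.260, 2.208)

At (1, 5/2): F = (9.250, 16.750).
Jacobian J = [[10·a·b - 2·b^2, 5·a^2 - 4·a·b + 2·b], [-4·a + 3·b^2, 6·a·b + 4·b - 5]].
At the point, J = [[12.500, 0.000], [14.750, 20.000]] (det J = 250.000).
Solving J·Δ = −F gives Δ = (-0.740, -0.292).
Then the next iterate is (a, b)₁ = (0.260, 2.208).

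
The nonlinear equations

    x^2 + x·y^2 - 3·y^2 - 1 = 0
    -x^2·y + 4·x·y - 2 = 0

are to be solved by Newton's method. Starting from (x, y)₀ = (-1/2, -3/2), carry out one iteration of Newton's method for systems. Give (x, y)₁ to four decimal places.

(-0.5654, -0.6708)

At (-1/2, -3/2): F = (-8.6250, 1.3750).
Jacobian J = [[2·x + y^2, 2·x·y - 6·y], [-2·x·y + 4·y, -x^2 + 4·x]].
At the point, J = [[1.2500, 10.5000], [-7.5000, -2.2500]] (det J = 75.9375).
Solving J·Δ = −F gives Δ = (-0.0654, 0.8292).
Then the next iterate is (x, y)₁ = (-0.5654, -0.6708).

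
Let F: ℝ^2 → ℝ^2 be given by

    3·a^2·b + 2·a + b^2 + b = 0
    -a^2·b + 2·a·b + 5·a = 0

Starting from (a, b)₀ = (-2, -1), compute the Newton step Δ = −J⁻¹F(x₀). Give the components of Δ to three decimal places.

(1.485, -0.436)

At (-2, -1): F = (-16.000, -2.000).
Jacobian J = [[6·a·b + 2, 3·a^2 + 2·b + 1], [-2·a·b + 2·b + 5, -a^2 + 2·a]].
At the point, J = [[14.000, 11.000], [-1.000, -8.000]] (det J = -101.000).
Solving J·Δ = −F gives Δ = (1.485, -0.436).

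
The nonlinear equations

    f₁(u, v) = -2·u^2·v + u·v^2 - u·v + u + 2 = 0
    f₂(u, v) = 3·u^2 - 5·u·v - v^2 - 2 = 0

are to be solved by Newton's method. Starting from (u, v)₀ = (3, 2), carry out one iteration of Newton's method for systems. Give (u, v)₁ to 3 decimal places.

At (3, 2): F = (-25.000, -9.000).
Jacobian J = [[-4·u·v + v^2 - v + 1, -2·u^2 + 2·u·v - u], [6·u - 5·v, -5·u - 2·v]].
At the point, J = [[-21.000, -9.000], [8.000, -19.000]] (det J = 471.000).
Solving J·Δ = −F gives Δ = (-0.837, -0.826).
Then the next iterate is (u, v)₁ = (2.163, 1.174).

(2.163, 1.174)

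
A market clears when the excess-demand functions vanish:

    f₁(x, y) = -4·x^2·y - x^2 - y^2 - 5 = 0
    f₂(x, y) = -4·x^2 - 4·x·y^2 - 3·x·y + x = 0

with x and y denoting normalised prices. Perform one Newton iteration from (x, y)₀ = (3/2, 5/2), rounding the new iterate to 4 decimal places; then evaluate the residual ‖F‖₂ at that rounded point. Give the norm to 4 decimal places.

19.1311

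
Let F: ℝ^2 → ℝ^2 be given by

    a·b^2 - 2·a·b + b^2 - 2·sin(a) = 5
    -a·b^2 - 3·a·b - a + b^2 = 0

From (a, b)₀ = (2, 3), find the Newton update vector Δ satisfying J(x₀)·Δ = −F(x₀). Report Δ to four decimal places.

At (2, 3): F = (8.181405, -29.0000).
Jacobian J = [[b^2 - 2·b - 2·cos(a), 2·a·b - 2·a + 2·b], [-b^2 - 3·b - 1, -2·a·b - 3·a + 2·b]].
At the point, J = [[3.832294, 14.0000], [-19.0000, -12.0000]] (det J = 220.012476).
Solving J·Δ = −F gives Δ = (-1.3991, -0.2014).

(-1.3991, -0.2014)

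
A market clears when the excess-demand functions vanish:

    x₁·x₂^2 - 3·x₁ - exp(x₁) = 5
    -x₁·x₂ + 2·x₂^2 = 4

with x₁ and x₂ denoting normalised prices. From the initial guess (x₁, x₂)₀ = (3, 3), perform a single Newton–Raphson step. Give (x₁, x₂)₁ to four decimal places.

(0.8869, 1.7401)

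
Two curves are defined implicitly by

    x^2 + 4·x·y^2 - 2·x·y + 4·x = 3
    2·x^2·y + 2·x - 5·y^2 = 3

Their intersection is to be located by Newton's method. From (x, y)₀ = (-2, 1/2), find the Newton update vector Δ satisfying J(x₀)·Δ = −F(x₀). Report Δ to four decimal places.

(-4.7500, -1.7500)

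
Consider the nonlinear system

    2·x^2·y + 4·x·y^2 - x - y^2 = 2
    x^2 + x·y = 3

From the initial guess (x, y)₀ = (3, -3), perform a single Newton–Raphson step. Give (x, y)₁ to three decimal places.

(3.170, -2.170)

At (3, -3): F = (40.000, -3.000).
Jacobian J = [[4·x·y + 4·y^2 - 1, 2·x^2 + 8·x·y - 2·y], [2·x + y, x]].
At the point, J = [[-1.000, -48.000], [3.000, 3.000]] (det J = 141.000).
Solving J·Δ = −F gives Δ = (0.170, 0.830).
Then the next iterate is (x, y)₁ = (3.170, -2.170).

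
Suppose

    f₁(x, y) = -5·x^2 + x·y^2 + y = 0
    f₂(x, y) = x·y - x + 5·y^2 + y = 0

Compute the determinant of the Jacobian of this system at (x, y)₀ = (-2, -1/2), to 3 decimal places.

-117.000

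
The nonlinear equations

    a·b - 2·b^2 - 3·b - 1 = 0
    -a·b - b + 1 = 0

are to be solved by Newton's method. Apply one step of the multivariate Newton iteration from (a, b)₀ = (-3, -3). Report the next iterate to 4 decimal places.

(-1.8333, -2.2500)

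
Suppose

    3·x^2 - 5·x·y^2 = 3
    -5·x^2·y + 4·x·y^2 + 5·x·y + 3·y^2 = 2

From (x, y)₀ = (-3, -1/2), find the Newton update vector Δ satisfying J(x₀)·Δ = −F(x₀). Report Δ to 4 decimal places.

(1.4014, 0.0515)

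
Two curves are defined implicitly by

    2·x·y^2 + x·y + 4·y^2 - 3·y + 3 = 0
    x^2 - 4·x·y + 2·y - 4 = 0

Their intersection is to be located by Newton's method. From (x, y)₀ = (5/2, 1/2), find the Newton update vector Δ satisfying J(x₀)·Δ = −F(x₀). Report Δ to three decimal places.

At (5/2, 1/2): F = (5.000, -1.750).
Jacobian J = [[2·y^2 + y, 4·x·y + x + 8·y - 3], [2·x - 4·y, -4·x + 2]].
At the point, J = [[1.000, 8.500], [3.000, -8.000]] (det J = -33.500).
Solving J·Δ = −F gives Δ = (-0.750, -0.500).

(-0.750, -0.500)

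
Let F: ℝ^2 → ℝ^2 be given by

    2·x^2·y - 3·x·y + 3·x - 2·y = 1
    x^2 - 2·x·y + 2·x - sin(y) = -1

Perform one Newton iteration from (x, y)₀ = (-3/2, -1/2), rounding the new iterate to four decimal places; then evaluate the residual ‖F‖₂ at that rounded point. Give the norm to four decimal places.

At (-3/2, -1/2): F = (-9.0000, -0.770574).
Jacobian J = [[4·x·y - 3·y + 3, 2·x^2 - 3·x - 2], [2·x - 2·y + 2, -2·x - cos(y)]].
At the point, J = [[7.5000, 7.0000], [0.0000, 2.122417]] (det J = 15.918131).
Solving J·Δ = −F gives Δ = (0.8611, 0.3631).
Then the next iterate is (x, y)₁ = (-0.6389, -0.1369).
Re-evaluating at (-0.6389, -0.1369): F = (-3.017060, 0.091935), so ‖F‖₂ = 3.0185.

3.0185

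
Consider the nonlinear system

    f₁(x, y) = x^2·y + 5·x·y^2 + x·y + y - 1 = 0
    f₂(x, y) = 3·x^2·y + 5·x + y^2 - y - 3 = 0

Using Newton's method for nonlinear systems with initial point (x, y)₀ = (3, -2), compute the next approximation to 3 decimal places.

At (3, -2): F = (33.000, -36.000).
Jacobian J = [[2·x·y + 5·y^2 + y, x^2 + 10·x·y + x + 1], [6·x·y + 5, 3·x^2 + 2·y - 1]].
At the point, J = [[6.000, -47.000], [-31.000, 22.000]] (det J = -1325.000).
Solving J·Δ = −F gives Δ = (-0.729, 0.609).
Then the next iterate is (x, y)₁ = (2.271, -1.391).

(2.271, -1.391)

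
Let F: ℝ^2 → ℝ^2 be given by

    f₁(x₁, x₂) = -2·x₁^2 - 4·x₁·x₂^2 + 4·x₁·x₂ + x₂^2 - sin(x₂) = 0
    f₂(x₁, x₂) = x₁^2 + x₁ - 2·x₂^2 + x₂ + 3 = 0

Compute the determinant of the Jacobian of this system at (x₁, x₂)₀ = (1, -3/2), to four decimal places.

J = [[-4·x₁ - 4·x₂^2 + 4·x₂, -8·x₁·x₂ + 4·x₁ + 2·x₂ - cos(x₂)], [2·x₁ + 1, -4·x₂ + 1]].
At the point, J = [[-19.0000, 12.929263], [3.0000, 7.0000]].
det J = -171.7878.

-171.7878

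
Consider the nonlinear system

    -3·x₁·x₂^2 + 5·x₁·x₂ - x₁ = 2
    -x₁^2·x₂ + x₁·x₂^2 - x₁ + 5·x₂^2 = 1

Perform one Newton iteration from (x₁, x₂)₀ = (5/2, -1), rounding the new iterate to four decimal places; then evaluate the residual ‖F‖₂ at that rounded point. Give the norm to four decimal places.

32.6450

At (5/2, -1): F = (-24.5000, 10.2500).
Jacobian J = [[-3·x₂^2 + 5·x₂ - 1, -6·x₁·x₂ + 5·x₁], [-2·x₁·x₂ + x₂^2 - 1, -x₁^2 + 2·x₁·x₂ + 10·x₂]].
At the point, J = [[-9.0000, 27.5000], [5.0000, -21.2500]] (det J = 53.7500).
Solving J·Δ = −F gives Δ = (-4.4419, -0.5628).
Then the next iterate is (x₁, x₂)₁ = (-1.9419, -1.5628).
Re-evaluating at (-1.9419, -1.5628): F = (29.344269, 14.304112), so ‖F‖₂ = 32.6450.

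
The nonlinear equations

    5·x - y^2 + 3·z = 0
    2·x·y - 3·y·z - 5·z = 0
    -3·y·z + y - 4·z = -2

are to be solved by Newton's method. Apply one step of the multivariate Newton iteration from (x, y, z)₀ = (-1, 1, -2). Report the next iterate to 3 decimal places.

(0.104, 0.195, -0.377)

At (-1, 1, -2): F = (-12.000, 14.000, 17.000).
Jacobian J = [[5, -2·y, 3], [2·y, 2·x - 3·z, -3·y - 5], [0, -3·z + 1, -3·y - 4]].
At the point, J = [[5.000, -2.000, 3.000], [2.000, 4.000, -8.000], [0.000, 7.000, -7.000]] (det J = 154.000).
Solving J·Δ = −F gives Δ = (1.104, -0.805, 1.623).
Then the next iterate is (x, y, z)₁ = (0.104, 0.195, -0.377).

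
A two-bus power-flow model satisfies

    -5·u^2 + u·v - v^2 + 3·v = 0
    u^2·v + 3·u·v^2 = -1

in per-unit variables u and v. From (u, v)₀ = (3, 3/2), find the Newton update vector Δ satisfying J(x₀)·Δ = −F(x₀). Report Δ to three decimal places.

At (3, 3/2): F = (-38.250, 34.750).
Jacobian J = [[-10·u + v, u - 2·v + 3], [2·u·v + 3·v^2, u^2 + 6·u·v]].
At the point, J = [[-28.500, 3.000], [15.750, 36.000]] (det J = -1073.250).
Solving J·Δ = −F gives Δ = (-1.380, -0.361).

(-1.380, -0.361)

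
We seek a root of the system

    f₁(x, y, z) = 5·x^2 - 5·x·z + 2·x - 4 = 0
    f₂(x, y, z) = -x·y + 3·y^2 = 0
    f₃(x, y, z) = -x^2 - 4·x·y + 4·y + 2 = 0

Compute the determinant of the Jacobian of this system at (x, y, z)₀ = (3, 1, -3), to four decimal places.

J = [[10·x - 5·z + 2, 0, -5·x], [-y, -x + 6·y, 0], [-2·x - 4·y, -4·x + 4, 0]].
At the point, J = [[47.0000, 0.0000, -15.0000], [-1.0000, 3.0000, 0.0000], [-10.0000, -8.0000, 0.0000]].
det J = -570.0000.

-570.0000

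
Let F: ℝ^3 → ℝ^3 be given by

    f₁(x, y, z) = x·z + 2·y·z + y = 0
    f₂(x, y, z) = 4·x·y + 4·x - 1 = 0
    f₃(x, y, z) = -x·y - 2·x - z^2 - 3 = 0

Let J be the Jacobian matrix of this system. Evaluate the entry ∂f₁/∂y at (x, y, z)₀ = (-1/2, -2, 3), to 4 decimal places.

∂f₁/∂y = 2·z + 1.
At (-1/2, -2, 3) this is 7.0000.

7.0000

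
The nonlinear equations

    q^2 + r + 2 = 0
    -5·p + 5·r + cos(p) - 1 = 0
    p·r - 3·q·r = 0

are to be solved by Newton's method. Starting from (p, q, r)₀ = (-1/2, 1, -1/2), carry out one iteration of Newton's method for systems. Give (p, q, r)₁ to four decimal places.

(-0.5527, -0.2384, -0.5232)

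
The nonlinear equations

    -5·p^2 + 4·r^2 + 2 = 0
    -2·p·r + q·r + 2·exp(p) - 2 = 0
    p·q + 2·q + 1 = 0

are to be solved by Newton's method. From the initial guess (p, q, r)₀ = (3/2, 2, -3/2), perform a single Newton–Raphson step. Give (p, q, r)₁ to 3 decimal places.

(0.653, 0.198, -0.463)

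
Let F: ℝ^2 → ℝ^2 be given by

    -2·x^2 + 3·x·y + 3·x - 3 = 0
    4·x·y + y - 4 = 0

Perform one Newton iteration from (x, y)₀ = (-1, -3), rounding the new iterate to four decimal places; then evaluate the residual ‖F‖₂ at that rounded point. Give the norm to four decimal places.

0.2627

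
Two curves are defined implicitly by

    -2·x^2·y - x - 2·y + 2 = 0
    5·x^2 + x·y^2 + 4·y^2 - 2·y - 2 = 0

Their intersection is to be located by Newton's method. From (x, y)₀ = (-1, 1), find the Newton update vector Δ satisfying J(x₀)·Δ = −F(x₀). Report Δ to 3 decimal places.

At (-1, 1): F = (-1.000, 4.000).
Jacobian J = [[-4·x·y - 1, -2·x^2 - 2], [10·x + y^2, 2·x·y + 8·y - 2]].
At the point, J = [[3.000, -4.000], [-9.000, 4.000]] (det J = -24.000).
Solving J·Δ = −F gives Δ = (0.500, 0.125).

(0.500, 0.125)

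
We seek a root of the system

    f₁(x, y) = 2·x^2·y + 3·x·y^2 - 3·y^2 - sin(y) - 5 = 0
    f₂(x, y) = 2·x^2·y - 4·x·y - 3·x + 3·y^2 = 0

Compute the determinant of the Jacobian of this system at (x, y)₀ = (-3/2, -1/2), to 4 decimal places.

5.8802

J = [[4·x·y + 3·y^2, 2·x^2 + 6·x·y - 6·y - cos(y)], [4·x·y - 4·y - 3, 2·x^2 - 4·x + 6·y]].
At the point, J = [[3.7500, 11.122417], [2.0000, 7.5000]].
det J = 5.8802.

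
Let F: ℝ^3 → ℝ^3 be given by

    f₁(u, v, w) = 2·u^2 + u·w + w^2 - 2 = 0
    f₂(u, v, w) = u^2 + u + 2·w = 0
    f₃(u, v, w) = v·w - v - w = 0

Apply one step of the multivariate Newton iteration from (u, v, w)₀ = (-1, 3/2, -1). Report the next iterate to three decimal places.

(-1.154, 0.731, -0.077)

At (-1, 3/2, -1): F = (2.000, -2.000, -2.000).
Jacobian J = [[4·u + w, 0, u + 2·w], [2·u + 1, 0, 2], [0, w - 1, v - 1]].
At the point, J = [[-5.000, 0.000, -3.000], [-1.000, 0.000, 2.000], [0.000, -2.000, 0.500]] (det J = -26.000).
Solving J·Δ = −F gives Δ = (-0.154, -0.769, 0.923).
Then the next iterate is (u, v, w)₁ = (-1.154, 0.731, -0.077).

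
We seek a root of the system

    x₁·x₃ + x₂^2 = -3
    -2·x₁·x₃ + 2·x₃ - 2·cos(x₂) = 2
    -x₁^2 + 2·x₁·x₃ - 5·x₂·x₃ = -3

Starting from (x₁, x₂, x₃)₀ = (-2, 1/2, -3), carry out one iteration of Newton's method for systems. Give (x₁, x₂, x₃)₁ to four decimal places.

(-0.2373, 0.3214, -1.1083)

At (-2, 1/2, -3): F = (9.2500, -21.755165, 18.5000).
Jacobian J = [[x₃, 2·x₂, x₁], [-2·x₃, 2·sin(x₂), -2·x₁ + 2], [-2·x₁ + 2·x₃, -5·x₃, 2·x₁ - 5·x₂]].
At the point, J = [[-3.0000, 1.0000, -2.0000], [6.0000, 0.958851, 6.0000], [-2.0000, 15.0000, -6.5000]] (det J = 131.862192).
Solving J·Δ = −F gives Δ = (1.7627, -0.1786, 1.8917).
Then the next iterate is (x₁, x₂, x₃)₁ = (-0.2373, 0.3214, -1.1083).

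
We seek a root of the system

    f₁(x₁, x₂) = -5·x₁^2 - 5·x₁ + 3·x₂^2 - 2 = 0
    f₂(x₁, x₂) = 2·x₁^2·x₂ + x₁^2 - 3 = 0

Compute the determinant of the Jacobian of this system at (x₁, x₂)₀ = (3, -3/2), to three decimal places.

-738.000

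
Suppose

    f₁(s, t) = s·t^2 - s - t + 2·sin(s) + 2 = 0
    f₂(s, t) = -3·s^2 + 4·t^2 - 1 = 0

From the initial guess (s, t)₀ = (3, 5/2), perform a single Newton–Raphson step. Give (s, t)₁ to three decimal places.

(1.889, 1.650)

At (3, 5/2): F = (15.53224, -3.000).
Jacobian J = [[t^2 + 2·cos(s) - 1, 2·s·t - 1], [-6·s, 8·t]].
At the point, J = [[3.27002, 14.000], [-18.000, 20.000]] (det J = 317.40030).
Solving J·Δ = −F gives Δ = (-1.111, -0.850).
Then the next iterate is (s, t)₁ = (1.889, 1.650).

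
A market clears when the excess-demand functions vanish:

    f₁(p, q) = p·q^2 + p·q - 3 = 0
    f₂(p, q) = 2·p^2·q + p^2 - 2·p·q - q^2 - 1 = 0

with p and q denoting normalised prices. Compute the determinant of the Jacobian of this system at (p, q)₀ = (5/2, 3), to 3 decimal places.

J = [[q^2 + q, 2·p·q + p], [4·p·q + 2·p - 2·q, 2·p^2 - 2·p - 2·q]].
At the point, J = [[12.000, 17.500], [29.000, 1.500]].
det J = -489.500.

-489.500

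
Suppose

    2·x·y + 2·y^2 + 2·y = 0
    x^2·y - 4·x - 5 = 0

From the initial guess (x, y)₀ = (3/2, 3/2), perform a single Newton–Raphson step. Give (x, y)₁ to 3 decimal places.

(-87.200, 24.600)

At (3/2, 3/2): F = (12.000, -7.625).
Jacobian J = [[2·y, 2·x + 4·y + 2], [2·x·y - 4, x^2]].
At the point, J = [[3.000, 11.000], [0.500, 2.250]] (det J = 1.250).
Solving J·Δ = −F gives Δ = (-88.700, 23.100).
Then the next iterate is (x, y)₁ = (-87.200, 24.600).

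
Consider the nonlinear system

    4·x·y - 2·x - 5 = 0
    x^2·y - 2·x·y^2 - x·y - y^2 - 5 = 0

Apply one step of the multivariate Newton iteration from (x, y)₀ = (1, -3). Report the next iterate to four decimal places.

(-0.2738, -2.7083)

At (1, -3): F = (-19.0000, -32.0000).
Jacobian J = [[4·y - 2, 4·x], [2·x·y - 2·y^2 - y, x^2 - 4·x·y - x - 2·y]].
At the point, J = [[-14.0000, 4.0000], [-21.0000, 18.0000]] (det J = -168.0000).
Solving J·Δ = −F gives Δ = (-1.2738, 0.2917).
Then the next iterate is (x, y)₁ = (-0.2738, -2.7083).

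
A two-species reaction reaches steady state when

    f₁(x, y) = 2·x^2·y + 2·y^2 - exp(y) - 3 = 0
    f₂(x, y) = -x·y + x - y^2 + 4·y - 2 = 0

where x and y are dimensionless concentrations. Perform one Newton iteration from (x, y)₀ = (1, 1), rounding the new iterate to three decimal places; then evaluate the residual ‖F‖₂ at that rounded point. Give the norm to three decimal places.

At (1, 1): F = (-1.71828, 1.000).
Jacobian J = [[4·x·y, 2·x^2 + 4·y - exp(y)], [-y + 1, -x - 2·y + 4]].
At the point, J = [[4.000, 3.28172], [0.000, 1.000]] (det J = 4.000).
Solving J·Δ = −F gives Δ = (1.250, -1.000).
Then the next iterate is (x, y)₁ = (2.250, 0.000).
Re-evaluating at (2.250, 0.000): F = (-4.000, 0.250), so ‖F‖₂ = 4.008.

4.008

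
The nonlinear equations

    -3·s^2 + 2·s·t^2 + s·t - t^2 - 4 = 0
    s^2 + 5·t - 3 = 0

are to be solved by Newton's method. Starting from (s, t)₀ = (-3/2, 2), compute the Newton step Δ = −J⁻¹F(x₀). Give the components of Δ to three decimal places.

(-0.309, -2.035)

At (-3/2, 2): F = (-29.750, 9.250).
Jacobian J = [[-6·s + 2·t^2 + t, 4·s·t + s - 2·t], [2·s, 5]].
At the point, J = [[19.000, -17.500], [-3.000, 5.000]] (det J = 42.500).
Solving J·Δ = −F gives Δ = (-0.309, -2.035).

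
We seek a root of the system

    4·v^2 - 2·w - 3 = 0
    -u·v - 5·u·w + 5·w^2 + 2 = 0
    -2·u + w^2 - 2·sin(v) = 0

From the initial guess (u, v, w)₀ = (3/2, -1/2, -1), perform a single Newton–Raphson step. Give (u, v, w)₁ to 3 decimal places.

At (3/2, -1/2, -1): F = (0.000, 15.250, -1.04115).
Jacobian J = [[0, 8·v, -2], [-v - 5·w, -u, -5·u + 10·w], [-2, -2·cos(v), 2·w]].
At the point, J = [[0.000, -4.000, -2.000], [5.500, -1.500, -17.500], [-2.000, -1.75517, -2.000]] (det J = -158.69318).
Solving J·Δ = −F gives Δ = (-0.871, -0.312, 0.624).
Then the next iterate is (u, v, w)₁ = (0.629, -0.812, -0.376).

(0.629, -0.812, -0.376)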